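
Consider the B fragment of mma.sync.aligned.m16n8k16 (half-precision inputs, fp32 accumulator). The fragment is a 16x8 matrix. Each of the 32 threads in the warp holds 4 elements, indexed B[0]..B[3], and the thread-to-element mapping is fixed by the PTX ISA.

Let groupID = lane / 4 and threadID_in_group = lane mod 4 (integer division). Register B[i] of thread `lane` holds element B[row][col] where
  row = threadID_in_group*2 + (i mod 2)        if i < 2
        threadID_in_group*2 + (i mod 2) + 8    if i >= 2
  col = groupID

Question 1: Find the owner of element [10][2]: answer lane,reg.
c=2⇒gr=2  r=10⇒Rb=1,th=1,odd=0
L=2*4+1=9  i=1*2+0=2

9,2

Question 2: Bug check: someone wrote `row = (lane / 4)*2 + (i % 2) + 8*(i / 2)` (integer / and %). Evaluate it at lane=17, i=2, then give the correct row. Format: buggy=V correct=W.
`(lane / 4)*2 + (i % 2) + 8*(i / 2)`[17,2]=>16
lane 17: grp=4 (17/4), tig=1 (17%4)
i=2: r=1*2+0+8=10, c=grp=4
row: 16 vs 10

buggy=16 correct=10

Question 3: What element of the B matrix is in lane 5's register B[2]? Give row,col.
lane 5: g=1 (5/4), t=1 (5%4)
i=2: r=1*2+0+8=10, c=g=1

10,1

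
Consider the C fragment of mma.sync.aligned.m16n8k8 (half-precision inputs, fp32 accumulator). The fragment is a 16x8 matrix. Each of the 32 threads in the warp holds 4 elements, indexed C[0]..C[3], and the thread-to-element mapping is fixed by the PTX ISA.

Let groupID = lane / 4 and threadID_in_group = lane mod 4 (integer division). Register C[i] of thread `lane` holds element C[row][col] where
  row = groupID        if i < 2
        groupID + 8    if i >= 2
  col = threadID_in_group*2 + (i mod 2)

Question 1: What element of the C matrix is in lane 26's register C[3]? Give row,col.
L=26->g=26>>2=6, t=26&3=2
[3]->row 6+8=14  col 2·2+1=5

14,5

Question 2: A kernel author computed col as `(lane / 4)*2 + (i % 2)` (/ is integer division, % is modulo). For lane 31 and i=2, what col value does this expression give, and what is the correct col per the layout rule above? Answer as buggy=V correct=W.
`(lane / 4)*2 + (i % 2)`[31,2]->14
31: gid=7,tid=3
[2] (7+8,3*2+0) = (15,6)
col: 14 vs 6

buggy=14 correct=6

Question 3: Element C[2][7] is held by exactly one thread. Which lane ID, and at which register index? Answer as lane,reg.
r=2⇒gr=2,Rb=0  c=7⇒th=3,odd=1
L=2*4+3=11  i=0*2+1=1

11,1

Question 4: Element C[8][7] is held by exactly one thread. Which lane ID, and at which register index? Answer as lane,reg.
r=8⇒gr=0,Rb=1  c=7⇒th=3,odd=1
L=0*4+3=3  i=1*2+1=3

3,3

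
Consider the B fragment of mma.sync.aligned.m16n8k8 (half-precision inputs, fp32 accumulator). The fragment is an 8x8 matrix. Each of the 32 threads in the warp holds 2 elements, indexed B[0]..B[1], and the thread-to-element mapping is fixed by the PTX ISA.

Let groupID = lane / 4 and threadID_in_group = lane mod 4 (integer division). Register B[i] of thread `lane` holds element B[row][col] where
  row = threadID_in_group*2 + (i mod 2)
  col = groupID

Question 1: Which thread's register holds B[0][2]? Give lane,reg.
8,0

c=2⇒gr=2  r=0⇒th=0,odd=0
L=2*4+0=8  i=0=0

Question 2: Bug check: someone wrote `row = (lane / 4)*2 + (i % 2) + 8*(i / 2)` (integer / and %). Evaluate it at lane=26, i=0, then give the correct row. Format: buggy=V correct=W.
`(lane / 4)*2 + (i % 2) + 8*(i / 2)`[26,0]->12
lane 26->26/4=6, 26 mod 4=2
i=0  r:2·2+0->4  c:6
row: 12 vs 4

buggy=12 correct=4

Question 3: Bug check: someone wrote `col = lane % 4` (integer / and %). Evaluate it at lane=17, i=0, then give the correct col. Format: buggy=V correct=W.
buggy=1 correct=4

`lane % 4`[17,0]=>1
lane 17=>17/4=4, 17 mod 4=1
i=0  r:2·1+0=>2  c:4
col: 1 vs 4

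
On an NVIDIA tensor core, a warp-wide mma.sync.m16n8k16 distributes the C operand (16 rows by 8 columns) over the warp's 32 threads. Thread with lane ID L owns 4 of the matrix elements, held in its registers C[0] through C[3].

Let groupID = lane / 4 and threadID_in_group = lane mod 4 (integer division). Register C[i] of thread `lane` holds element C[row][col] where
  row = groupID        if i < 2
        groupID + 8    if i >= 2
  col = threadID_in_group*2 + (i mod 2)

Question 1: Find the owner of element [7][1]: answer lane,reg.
r: 7->gid=7,r8=0  c: 1->tid=0,i&1=1
L=7*4+0=28  i=0*2+1=1

28,1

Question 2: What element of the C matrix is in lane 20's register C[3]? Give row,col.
L=20->g=20>>2=5, t=20&3=0
[3]->row 5+8=13  col 0·2+1=1

13,1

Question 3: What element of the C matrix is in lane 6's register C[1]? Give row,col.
1,5

L=6=>grp=6>>2=1, tig=6&3=2
[1]=>row 1+0=1  col 2·2+1=5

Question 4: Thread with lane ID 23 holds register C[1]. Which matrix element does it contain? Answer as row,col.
lane 23->23/4=5, 23 mod 4=3
i=1  r:5+0->5  c:2·3+1->7

5,7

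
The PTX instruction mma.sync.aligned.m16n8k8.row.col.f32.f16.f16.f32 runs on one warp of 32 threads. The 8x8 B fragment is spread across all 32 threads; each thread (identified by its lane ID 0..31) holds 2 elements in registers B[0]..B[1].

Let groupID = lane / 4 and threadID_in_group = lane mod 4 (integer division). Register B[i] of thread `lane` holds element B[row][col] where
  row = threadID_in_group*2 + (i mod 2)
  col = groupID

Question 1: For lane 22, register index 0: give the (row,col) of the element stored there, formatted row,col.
lane 22->22/4=5, 22 mod 4=2
i=0  r:2·2+0->4  c:5

4,5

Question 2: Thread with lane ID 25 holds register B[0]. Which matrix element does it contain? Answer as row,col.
2,6

lane 25: gid=6 (25/4), tid=1 (25%4)
i=0: r=1*2+0=2, c=gid=6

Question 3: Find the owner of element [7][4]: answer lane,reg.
19,1

c=4⇒gr=4  r=7⇒th=3,odd=1
L=4*4+3=19  i=1=1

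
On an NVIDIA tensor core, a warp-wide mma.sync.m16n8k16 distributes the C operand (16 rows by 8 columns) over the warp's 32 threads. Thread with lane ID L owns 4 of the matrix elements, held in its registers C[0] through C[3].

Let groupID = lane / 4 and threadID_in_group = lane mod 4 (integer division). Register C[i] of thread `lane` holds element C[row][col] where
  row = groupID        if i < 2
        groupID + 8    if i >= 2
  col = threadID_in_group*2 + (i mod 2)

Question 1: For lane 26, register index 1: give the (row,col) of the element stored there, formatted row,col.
6,5

26: gid=6,tid=2
[1] (6+0,2*2+1) = (6,5)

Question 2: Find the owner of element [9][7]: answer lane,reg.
7,3

r=9->g=1,rb=1  c=7->t=3,b0=1
L=1*4+3=7  i=1*2+1=3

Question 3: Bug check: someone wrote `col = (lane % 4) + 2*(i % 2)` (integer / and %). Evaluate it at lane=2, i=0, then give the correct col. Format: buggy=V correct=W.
`(lane % 4) + 2*(i % 2)`[2,0]⇒2
lane 2: gr=0 (2/4), th=2 (2%4)
i=0: r=0+0=0, c=2*2+0=4
col: 2 vs 4

buggy=2 correct=4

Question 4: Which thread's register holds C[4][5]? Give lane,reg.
r=4→G=4,rhi=0  c=5→T=2,p=1
L=4*4+2=18  i=0*2+1=1

18,1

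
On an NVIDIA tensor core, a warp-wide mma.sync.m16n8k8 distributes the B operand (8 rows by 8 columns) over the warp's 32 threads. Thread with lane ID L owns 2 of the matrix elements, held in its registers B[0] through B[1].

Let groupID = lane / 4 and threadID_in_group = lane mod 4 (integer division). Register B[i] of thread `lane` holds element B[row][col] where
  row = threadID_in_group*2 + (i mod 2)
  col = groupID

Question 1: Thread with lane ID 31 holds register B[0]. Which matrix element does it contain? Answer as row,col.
lane 31: G=7 (31/4), T=3 (31%4)
i=0: r=3*2+0=6, c=G=7

6,7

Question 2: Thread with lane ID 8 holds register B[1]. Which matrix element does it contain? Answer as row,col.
lane 8: grp=2 (8/4), tig=0 (8%4)
i=1: r=0*2+1=1, c=grp=2

1,2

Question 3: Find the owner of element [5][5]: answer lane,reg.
c=5->g=5  r=5->t=2,b0=1
L=5*4+2=22  i=1=1

22,1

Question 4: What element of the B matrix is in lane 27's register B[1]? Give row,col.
7,6

L=27=>grp=27>>2=6, tig=27&3=3
[1]=>row 3·2+1=7  col grp=6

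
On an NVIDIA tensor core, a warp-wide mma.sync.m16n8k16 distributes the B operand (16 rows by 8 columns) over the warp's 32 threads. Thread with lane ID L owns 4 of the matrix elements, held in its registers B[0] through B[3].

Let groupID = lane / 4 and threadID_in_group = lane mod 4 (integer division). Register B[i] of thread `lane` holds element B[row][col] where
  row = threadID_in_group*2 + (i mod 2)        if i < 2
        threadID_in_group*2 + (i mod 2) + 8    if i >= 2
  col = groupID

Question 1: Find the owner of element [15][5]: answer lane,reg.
c=5->g=5  r=15->rb=1,t=3,b0=1
L=5*4+3=23  i=1*2+1=3

23,3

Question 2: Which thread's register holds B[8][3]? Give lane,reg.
12,2

c=3⇒gr=3  r=8⇒Rb=1,th=0,odd=0
L=3*4+0=12  i=1*2+0=2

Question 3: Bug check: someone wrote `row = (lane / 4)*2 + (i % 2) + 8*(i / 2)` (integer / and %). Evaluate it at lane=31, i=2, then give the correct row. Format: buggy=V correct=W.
`(lane / 4)*2 + (i % 2) + 8*(i / 2)`[31,2]->22
L=31->gid=31>>2=7, tid=31&3=3
[2]->row 3·2+0+8=14  col gid=7
row: 22 vs 14

buggy=22 correct=14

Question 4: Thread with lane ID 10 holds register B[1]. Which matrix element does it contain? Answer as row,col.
L=10->gid=10>>2=2, tid=10&3=2
[1]->row 2·2+1+0=5  col gid=2

5,2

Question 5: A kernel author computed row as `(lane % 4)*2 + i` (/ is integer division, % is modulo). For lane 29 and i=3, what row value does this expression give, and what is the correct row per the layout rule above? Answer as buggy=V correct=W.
`(lane % 4)*2 + i`[29,3]⇒5
lane 29: gr=7 (29/4), th=1 (29%4)
i=3: r=1*2+1+8=11, c=gr=7
row: 5 vs 11

buggy=5 correct=11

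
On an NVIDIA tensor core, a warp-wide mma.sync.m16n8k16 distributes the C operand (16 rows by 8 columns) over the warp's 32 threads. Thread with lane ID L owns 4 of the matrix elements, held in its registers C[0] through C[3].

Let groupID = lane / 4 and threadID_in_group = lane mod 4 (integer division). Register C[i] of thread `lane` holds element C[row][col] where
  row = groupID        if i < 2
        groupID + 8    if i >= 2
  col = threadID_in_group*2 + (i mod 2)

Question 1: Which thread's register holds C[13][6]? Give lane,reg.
23,2

r:13=>grp=5,rB=1  c:6=>tig=3,lo=0
L=5*4+3=23  i=1*2+0=2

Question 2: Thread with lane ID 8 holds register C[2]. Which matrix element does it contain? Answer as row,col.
8: grp=2,tig=0
[2] (2+8,0*2+0) = (10,0)

10,0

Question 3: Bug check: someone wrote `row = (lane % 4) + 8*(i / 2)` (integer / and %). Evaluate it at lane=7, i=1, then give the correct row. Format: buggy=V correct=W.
buggy=3 correct=1

`(lane % 4) + 8*(i / 2)`[7,1]→3
lane 7: G=1 (7/4), T=3 (7%4)
i=1: r=1+0=1, c=3*2+1=7
row: 3 vs 1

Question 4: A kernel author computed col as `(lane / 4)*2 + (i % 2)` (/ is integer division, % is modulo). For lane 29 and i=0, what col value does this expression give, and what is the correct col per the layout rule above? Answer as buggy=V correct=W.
`(lane / 4)*2 + (i % 2)`[29,0]=>14
lane 29=>29/4=7, 29 mod 4=1
i=0  r:7+0=>7  c:2·1+0=>2
col: 14 vs 2

buggy=14 correct=2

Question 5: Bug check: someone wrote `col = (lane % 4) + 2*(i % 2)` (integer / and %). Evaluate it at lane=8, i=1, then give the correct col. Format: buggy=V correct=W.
`(lane % 4) + 2*(i % 2)`[8,1]=>2
lane 8=>8/4=2, 8 mod 4=0
i=1  r:2+0=>2  c:2·0+1=>1
col: 2 vs 1

buggy=2 correct=1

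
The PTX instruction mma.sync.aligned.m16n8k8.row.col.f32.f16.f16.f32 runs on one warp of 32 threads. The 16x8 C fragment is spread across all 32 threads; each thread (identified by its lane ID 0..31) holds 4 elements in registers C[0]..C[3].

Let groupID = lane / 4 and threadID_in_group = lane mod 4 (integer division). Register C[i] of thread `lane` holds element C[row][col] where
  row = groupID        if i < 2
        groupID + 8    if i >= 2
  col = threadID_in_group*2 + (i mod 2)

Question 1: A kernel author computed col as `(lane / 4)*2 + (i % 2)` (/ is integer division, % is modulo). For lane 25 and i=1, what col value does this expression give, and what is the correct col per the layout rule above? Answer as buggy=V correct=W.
buggy=13 correct=3

`(lane / 4)*2 + (i % 2)`[25,1]->13
L=25->gid=25>>2=6, tid=25&3=1
[1]->row 6+0=6  col 1·2+1=3
col: 13 vs 3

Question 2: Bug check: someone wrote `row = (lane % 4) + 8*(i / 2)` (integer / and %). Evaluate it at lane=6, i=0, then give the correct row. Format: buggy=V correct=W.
`(lane % 4) + 8*(i / 2)`[6,0]->2
lane 6->6/4=1, 6 mod 4=2
i=0  r:1+0->1  c:2·2+0->4
row: 2 vs 1

buggy=2 correct=1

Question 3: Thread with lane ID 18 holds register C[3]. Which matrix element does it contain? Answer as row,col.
18: gid=4,tid=2
[3] (4+8,2*2+1) = (12,5)

12,5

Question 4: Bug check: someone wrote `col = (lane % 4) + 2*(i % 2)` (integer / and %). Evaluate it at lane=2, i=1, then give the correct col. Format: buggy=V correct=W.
buggy=4 correct=5

`(lane % 4) + 2*(i % 2)`[2,1]=>4
L=2=>grp=2>>2=0, tig=2&3=2
[1]=>row 0+0=0  col 2·2+1=5
col: 4 vs 5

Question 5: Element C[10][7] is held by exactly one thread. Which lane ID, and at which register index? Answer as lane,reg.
r:10=>grp=2,rB=1  c:7=>tig=3,lo=1
L=2*4+3=11  i=1*2+1=3

11,3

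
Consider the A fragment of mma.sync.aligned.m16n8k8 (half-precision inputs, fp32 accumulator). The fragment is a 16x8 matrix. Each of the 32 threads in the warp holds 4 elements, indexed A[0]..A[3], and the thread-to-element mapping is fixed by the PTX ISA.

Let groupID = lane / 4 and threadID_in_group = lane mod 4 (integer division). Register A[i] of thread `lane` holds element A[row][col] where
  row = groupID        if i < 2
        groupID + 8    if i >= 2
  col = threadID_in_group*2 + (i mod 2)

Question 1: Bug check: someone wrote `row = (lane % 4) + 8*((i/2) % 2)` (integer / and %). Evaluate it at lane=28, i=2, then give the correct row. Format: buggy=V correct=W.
buggy=8 correct=15

`(lane % 4) + 8*((i/2) % 2)`[28,2]→8
lane 28→28/4=7, 28 mod 4=0
i=2  r:7+8→15  c:2·0+0→0
row: 8 vs 15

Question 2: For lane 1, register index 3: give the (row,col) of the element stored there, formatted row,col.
lane 1: gid=0 (1/4), tid=1 (1%4)
i=3: r=0+8=8, c=1*2+1=3

8,3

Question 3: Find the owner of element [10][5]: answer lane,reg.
10,3

r=10→G=2,rhi=1  c=5→T=2,p=1
L=2*4+2=10  i=1*2+1=3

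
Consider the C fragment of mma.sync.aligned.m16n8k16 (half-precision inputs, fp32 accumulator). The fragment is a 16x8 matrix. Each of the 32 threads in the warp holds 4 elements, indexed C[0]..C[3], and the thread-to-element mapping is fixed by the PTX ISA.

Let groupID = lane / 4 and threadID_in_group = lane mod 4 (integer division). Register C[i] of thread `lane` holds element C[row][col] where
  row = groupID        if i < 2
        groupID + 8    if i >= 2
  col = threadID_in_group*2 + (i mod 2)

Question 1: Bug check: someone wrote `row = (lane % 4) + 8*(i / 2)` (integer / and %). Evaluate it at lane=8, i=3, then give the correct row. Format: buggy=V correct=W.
buggy=8 correct=10

`(lane % 4) + 8*(i / 2)`[8,3]→8
L=8→G=8>>2=2, T=8&3=0
[3]→row 2+8=10  col 0·2+1=1
row: 8 vs 10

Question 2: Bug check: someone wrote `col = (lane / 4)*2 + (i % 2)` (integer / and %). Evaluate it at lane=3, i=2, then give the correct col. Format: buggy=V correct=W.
`(lane / 4)*2 + (i % 2)`[3,2]⇒0
3: gr=0,th=3
[2] (0+8,3*2+0) = (8,6)
col: 0 vs 6

buggy=0 correct=6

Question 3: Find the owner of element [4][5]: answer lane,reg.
18,1

r=4⇒gr=4,Rb=0  c=5⇒th=2,odd=1
L=4*4+2=18  i=0*2+1=1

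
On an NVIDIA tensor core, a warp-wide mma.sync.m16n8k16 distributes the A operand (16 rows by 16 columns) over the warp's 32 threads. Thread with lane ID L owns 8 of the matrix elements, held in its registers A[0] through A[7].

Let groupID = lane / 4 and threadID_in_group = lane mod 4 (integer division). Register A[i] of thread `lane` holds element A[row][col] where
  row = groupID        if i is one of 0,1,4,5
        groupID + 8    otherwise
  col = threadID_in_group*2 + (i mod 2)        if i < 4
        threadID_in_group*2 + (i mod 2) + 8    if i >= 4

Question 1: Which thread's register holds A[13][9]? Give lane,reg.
r=13→G=5,rhi=1  c=9→chi=1,T=0,p=1
L=5*4+0=20  i=1*4+1*2+1=7

20,7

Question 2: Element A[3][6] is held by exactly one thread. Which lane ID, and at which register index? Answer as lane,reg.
r=3⇒gr=3,Rb=0  c=6⇒Cb=0,th=3,odd=0
L=3*4+3=15  i=0*4+0*2+0=0

15,0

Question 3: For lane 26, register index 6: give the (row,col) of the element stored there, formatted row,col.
lane 26⇒26/4=6, 26 mod 4=2
i=6  r:6+8⇒14  c:2·2+0+8⇒12

14,12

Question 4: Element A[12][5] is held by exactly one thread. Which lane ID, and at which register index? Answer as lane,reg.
18,3

r=12->g=4,rb=1  c=5->cb=0,t=2,b0=1
L=4*4+2=18  i=0*4+1*2+1=3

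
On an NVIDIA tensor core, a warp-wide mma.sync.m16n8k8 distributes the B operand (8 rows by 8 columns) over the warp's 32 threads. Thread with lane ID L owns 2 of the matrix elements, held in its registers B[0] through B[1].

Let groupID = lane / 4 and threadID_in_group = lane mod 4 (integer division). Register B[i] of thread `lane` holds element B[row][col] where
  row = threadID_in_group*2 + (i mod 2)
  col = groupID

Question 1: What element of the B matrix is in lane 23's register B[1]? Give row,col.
lane 23: gid=5 (23/4), tid=3 (23%4)
i=1: r=3*2+1=7, c=gid=5

7,5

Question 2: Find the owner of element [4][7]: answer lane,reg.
30,0

c:7=>grp=7  r:4=>tig=2,lo=0
L=7*4+2=30  i=0=0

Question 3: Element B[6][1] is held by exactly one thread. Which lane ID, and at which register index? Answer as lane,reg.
c:1=>grp=1  r:6=>tig=3,lo=0
L=1*4+3=7  i=0=0

7,0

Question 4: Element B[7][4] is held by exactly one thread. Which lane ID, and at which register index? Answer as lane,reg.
19,1

c=4->g=4  r=7->t=3,b0=1
L=4*4+3=19  i=1=1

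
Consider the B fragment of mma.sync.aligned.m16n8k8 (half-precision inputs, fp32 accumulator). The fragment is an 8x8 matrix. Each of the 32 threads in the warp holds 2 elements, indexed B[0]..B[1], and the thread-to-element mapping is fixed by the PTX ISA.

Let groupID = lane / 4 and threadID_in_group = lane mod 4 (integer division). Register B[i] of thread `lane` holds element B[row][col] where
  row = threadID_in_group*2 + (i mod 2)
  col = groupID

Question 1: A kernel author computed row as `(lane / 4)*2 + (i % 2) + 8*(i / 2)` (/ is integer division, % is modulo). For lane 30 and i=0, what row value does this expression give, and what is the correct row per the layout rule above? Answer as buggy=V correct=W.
buggy=14 correct=4

`(lane / 4)*2 + (i % 2) + 8*(i / 2)`[30,0]->14
lane 30->30/4=7, 30 mod 4=2
i=0  r:2·2+0->4  c:7
row: 14 vs 4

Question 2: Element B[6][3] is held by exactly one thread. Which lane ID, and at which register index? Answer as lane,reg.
c=3→G=3  r=6→T=3,p=0
L=3*4+3=15  i=0=0

15,0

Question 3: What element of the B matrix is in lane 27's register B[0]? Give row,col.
L=27->gid=27>>2=6, tid=27&3=3
[0]->row 3·2+0=6  col gid=6

6,6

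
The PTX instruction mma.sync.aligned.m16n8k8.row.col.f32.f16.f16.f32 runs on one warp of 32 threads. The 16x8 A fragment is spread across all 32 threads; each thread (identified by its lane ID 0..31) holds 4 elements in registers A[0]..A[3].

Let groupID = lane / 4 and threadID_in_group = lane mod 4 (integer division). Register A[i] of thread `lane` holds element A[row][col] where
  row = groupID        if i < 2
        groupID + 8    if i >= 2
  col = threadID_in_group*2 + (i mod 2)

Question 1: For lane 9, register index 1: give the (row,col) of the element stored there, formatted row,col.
2,3

lane 9: G=2 (9/4), T=1 (9%4)
i=1: r=2+0=2, c=1*2+1=3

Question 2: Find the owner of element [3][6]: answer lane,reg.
r: 3->gid=3,r8=0  c: 6->tid=3,i&1=0
L=3*4+3=15  i=0*2+0=0

15,0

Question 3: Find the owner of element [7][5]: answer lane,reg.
r=7⇒gr=7,Rb=0  c=5⇒th=2,odd=1
L=7*4+2=30  i=0*2+1=1

30,1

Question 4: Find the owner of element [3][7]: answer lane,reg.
15,1

r=3→G=3,rhi=0  c=7→T=3,p=1
L=3*4+3=15  i=0*2+1=1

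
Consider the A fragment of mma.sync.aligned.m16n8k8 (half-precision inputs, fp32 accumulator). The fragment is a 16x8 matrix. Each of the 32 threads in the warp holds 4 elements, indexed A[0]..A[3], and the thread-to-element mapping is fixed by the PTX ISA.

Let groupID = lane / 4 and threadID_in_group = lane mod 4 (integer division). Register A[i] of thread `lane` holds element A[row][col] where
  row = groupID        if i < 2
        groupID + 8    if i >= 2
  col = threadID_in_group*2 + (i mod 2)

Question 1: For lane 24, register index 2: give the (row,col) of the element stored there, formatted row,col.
14,0

L=24=>grp=24>>2=6, tig=24&3=0
[2]=>row 6+8=14  col 0·2+0=0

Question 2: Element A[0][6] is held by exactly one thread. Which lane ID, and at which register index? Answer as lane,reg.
3,0

r:0=>grp=0,rB=0  c:6=>tig=3,lo=0
L=0*4+3=3  i=0*2+0=0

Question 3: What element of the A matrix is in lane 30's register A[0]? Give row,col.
L=30→G=30>>2=7, T=30&3=2
[0]→row 7+0=7  col 2·2+0=4

7,4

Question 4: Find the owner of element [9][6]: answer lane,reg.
r=9→G=1,rhi=1  c=6→T=3,p=0
L=1*4+3=7  i=1*2+0=2

7,2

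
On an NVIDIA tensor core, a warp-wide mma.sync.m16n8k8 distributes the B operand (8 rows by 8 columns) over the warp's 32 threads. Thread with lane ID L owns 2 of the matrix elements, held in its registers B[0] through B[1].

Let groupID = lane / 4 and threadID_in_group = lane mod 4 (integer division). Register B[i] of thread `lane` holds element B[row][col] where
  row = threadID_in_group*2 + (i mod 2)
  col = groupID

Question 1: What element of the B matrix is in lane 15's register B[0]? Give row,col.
lane 15: grp=3 (15/4), tig=3 (15%4)
i=0: r=3*2+0=6, c=grp=3

6,3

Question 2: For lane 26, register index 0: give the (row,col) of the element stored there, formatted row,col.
lane 26->26/4=6, 26 mod 4=2
i=0  r:2·2+0->4  c:6

4,6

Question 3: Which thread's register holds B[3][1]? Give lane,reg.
5,1

c=1->g=1  r=3->t=1,b0=1
L=1*4+1=5  i=1=1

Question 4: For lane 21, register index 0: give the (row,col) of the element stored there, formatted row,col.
2,5

lane 21=>21/4=5, 21 mod 4=1
i=0  r:2·1+0=>2  c:5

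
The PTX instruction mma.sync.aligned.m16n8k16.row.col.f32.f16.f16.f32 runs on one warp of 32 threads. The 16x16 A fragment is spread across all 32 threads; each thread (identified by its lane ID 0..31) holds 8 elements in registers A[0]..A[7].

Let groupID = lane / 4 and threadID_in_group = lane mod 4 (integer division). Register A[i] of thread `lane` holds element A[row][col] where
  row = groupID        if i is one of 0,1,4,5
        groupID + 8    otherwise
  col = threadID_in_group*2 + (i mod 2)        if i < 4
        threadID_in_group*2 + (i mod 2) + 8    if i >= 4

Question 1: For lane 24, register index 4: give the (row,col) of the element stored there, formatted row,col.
lane 24: grp=6 (24/4), tig=0 (24%4)
i=4: r=6+0=6, c=0*2+0+8=8

6,8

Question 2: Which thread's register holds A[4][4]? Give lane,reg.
r:4=>grp=4,rB=0  c:4=>cB=0,tig=2,lo=0
L=4*4+2=18  i=0*4+0*2+0=0

18,0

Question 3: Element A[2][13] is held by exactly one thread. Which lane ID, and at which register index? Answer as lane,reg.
r:2=>grp=2,rB=0  c:13=>cB=1,tig=2,lo=1
L=2*4+2=10  i=1*4+0*2+1=5

10,5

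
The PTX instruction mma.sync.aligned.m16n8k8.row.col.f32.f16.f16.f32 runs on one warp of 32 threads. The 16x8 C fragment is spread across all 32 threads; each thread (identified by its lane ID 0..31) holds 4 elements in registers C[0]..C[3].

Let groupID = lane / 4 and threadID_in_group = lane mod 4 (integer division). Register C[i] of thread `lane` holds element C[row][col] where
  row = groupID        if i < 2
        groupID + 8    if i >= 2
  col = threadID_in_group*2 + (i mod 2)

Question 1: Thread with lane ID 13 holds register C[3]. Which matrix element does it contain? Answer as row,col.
L=13→G=13>>2=3, T=13&3=1
[3]→row 3+8=11  col 1·2+1=3

11,3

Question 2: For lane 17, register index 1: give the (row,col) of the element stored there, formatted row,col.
L=17→G=17>>2=4, T=17&3=1
[1]→row 4+0=4  col 1·2+1=3

4,3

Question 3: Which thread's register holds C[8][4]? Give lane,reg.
2,2

r: 8->gid=0,r8=1  c: 4->tid=2,i&1=0
L=0*4+2=2  i=1*2+0=2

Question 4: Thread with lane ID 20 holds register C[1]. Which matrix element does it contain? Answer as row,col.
5,1

20: grp=5,tig=0
[1] (5+0,0*2+1) = (5,1)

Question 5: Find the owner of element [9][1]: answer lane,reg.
r=9→G=1,rhi=1  c=1→T=0,p=1
L=1*4+0=4  i=1*2+1=3

4,3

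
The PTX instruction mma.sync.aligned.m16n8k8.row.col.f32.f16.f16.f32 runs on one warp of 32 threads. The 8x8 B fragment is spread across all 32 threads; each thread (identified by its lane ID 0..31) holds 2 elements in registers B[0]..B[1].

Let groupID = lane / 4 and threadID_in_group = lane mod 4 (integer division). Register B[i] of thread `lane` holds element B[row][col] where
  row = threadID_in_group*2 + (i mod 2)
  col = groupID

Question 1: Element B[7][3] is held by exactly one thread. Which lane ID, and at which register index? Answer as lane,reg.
15,1

c:3=>grp=3  r:7=>tig=3,lo=1
L=3*4+3=15  i=1=1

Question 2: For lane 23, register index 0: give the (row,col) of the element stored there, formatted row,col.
6,5

lane 23→23/4=5, 23 mod 4=3
i=0  r:2·3+0→6  c:5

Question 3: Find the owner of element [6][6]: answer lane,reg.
27,0

c:6=>grp=6  r:6=>tig=3,lo=0
L=6*4+3=27  i=0=0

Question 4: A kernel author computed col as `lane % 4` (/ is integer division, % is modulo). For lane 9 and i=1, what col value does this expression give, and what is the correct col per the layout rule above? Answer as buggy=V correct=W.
buggy=1 correct=2

`lane % 4`[9,1]=>1
lane 9=>9/4=2, 9 mod 4=1
i=1  r:2·1+1=>3  c:2
col: 1 vs 2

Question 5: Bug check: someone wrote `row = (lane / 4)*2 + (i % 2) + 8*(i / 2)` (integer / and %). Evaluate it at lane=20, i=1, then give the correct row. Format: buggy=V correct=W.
buggy=11 correct=1

`(lane / 4)*2 + (i % 2) + 8*(i / 2)`[20,1]=>11
lane 20: grp=5 (20/4), tig=0 (20%4)
i=1: r=0*2+1=1, c=grp=5
row: 11 vs 1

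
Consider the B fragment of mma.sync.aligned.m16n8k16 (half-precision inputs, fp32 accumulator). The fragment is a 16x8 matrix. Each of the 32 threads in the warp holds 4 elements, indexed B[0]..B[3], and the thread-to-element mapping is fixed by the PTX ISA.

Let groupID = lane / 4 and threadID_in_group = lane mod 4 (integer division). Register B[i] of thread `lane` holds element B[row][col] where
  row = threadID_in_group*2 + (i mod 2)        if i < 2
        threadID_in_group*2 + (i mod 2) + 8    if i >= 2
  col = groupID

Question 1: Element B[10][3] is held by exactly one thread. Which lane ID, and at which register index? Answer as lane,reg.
13,2

c=3→G=3  r=10→rhi=1,T=1,p=0
L=3*4+1=13  i=1*2+0=2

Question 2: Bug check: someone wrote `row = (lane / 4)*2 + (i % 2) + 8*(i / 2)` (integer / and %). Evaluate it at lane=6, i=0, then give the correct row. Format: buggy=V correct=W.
buggy=2 correct=4

`(lane / 4)*2 + (i % 2) + 8*(i / 2)`[6,0]→2
L=6→G=6>>2=1, T=6&3=2
[0]→row 2·2+0+0=4  col G=1
row: 2 vs 4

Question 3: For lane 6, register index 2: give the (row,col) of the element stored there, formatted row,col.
6: grp=1,tig=2
[2] (2*2+0+8,1) = (12,1)

12,1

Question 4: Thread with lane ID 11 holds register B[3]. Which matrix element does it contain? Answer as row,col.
lane 11⇒11/4=2, 11 mod 4=3
i=3  r:2·3+1+8⇒15  c:2

15,2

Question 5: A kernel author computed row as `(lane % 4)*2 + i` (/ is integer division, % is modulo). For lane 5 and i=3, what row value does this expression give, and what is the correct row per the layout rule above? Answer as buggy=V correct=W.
`(lane % 4)*2 + i`[5,3]=>5
lane 5: grp=1 (5/4), tig=1 (5%4)
i=3: r=1*2+1+8=11, c=grp=1
row: 5 vs 11

buggy=5 correct=11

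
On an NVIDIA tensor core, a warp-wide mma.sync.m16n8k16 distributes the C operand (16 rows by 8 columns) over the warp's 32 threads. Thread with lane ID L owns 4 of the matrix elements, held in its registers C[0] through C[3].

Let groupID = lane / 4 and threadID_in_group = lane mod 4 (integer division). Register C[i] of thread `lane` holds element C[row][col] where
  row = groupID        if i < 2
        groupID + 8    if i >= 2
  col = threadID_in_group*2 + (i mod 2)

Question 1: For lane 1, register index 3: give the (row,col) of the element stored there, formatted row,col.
lane 1=>1/4=0, 1 mod 4=1
i=3  r:0+8=>8  c:2·1+1=>3

8,3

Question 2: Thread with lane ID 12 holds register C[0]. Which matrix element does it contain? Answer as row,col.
lane 12: g=3 (12/4), t=0 (12%4)
i=0: r=3+0=3, c=0*2+0=0

3,0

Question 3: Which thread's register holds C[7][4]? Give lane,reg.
30,0

r:7=>grp=7,rB=0  c:4=>tig=2,lo=0
L=7*4+2=30  i=0*2+0=0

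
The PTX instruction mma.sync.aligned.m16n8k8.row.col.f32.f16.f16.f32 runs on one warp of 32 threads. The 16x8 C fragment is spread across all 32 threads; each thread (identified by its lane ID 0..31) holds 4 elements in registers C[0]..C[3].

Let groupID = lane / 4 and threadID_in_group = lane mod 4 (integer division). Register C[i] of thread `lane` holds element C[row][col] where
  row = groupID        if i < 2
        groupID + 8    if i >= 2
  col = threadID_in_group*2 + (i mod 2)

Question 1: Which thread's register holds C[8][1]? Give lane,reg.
r=8→G=0,rhi=1  c=1→T=0,p=1
L=0*4+0=0  i=1*2+1=3

0,3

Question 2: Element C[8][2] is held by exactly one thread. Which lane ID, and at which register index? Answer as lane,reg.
1,2

r=8⇒gr=0,Rb=1  c=2⇒th=1,odd=0
L=0*4+1=1  i=1*2+0=2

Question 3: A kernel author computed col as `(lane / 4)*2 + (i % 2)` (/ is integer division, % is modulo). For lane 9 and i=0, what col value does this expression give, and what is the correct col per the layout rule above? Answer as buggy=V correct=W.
`(lane / 4)*2 + (i % 2)`[9,0]→4
lane 9→9/4=2, 9 mod 4=1
i=0  r:2+0→2  c:2·1+0→2
col: 4 vs 2

buggy=4 correct=2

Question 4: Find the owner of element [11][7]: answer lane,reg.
15,3

r=11→G=3,rhi=1  c=7→T=3,p=1
L=3*4+3=15  i=1*2+1=3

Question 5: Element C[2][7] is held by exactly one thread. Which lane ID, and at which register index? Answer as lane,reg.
11,1

r=2->g=2,rb=0  c=7->t=3,b0=1
L=2*4+3=11  i=0*2+1=1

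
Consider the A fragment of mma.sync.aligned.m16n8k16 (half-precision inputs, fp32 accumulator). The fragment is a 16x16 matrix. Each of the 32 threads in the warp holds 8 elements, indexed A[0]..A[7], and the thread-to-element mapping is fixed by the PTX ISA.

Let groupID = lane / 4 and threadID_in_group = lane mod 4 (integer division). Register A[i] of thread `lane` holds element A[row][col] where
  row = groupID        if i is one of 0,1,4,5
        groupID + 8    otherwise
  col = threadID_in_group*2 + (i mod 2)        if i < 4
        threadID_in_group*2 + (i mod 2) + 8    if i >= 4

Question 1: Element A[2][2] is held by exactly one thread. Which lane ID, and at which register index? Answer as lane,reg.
r=2→G=2,rhi=0  c=2→chi=0,T=1,p=0
L=2*4+1=9  i=0*4+0*2+0=0

9,0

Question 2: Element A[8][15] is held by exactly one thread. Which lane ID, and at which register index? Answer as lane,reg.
3,7

r: 8->gid=0,r8=1  c: 15->c8=1,tid=3,i&1=1
L=0*4+3=3  i=1*4+1*2+1=7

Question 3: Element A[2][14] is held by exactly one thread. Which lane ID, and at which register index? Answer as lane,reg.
r=2->g=2,rb=0  c=14->cb=1,t=3,b0=0
L=2*4+3=11  i=1*4+0*2+0=4

11,4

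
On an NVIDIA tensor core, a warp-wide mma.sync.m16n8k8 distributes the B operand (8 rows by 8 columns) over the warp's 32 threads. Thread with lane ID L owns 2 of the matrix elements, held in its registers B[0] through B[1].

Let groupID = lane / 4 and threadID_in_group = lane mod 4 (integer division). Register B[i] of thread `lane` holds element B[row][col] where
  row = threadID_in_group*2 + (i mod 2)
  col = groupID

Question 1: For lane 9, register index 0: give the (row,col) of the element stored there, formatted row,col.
2,2

lane 9=>9/4=2, 9 mod 4=1
i=0  r:2·1+0=>2  c:2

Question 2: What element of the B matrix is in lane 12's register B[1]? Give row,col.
1,3

L=12->gid=12>>2=3, tid=12&3=0
[1]->row 0·2+1=1  col gid=3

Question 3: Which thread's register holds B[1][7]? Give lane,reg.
28,1

c: 7->gid=7  r: 1->tid=0,i&1=1
L=7*4+0=28  i=1=1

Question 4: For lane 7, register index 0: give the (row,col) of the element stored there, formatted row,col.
6,1

7: g=1,t=3
[0] (3*2+0,1) = (6,1)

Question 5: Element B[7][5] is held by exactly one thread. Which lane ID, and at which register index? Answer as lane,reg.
23,1

c=5->g=5  r=7->t=3,b0=1
L=5*4+3=23  i=1=1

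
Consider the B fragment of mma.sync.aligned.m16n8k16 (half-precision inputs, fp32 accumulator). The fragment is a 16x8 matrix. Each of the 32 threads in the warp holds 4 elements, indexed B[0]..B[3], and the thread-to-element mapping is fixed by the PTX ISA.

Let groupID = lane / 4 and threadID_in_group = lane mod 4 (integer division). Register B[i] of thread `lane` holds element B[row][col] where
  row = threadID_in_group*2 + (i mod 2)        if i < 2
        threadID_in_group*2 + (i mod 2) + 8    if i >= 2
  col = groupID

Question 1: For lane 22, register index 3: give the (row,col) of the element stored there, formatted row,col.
13,5

lane 22->22/4=5, 22 mod 4=2
i=3  r:2·2+1+8->13  c:5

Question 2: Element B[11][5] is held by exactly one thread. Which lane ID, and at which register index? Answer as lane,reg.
c=5->g=5  r=11->rb=1,t=1,b0=1
L=5*4+1=21  i=1*2+1=3

21,3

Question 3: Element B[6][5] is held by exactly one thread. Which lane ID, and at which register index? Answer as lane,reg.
c:5=>grp=5  r:6=>rB=0,tig=3,lo=0
L=5*4+3=23  i=0*2+0=0

23,0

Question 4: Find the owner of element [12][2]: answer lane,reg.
c=2⇒gr=2  r=12⇒Rb=1,th=2,odd=0
L=2*4+2=10  i=1*2+0=2

10,2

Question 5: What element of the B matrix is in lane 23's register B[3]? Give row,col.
L=23->g=23>>2=5, t=23&3=3
[3]->row 3·2+1+8=15  col g=5

15,5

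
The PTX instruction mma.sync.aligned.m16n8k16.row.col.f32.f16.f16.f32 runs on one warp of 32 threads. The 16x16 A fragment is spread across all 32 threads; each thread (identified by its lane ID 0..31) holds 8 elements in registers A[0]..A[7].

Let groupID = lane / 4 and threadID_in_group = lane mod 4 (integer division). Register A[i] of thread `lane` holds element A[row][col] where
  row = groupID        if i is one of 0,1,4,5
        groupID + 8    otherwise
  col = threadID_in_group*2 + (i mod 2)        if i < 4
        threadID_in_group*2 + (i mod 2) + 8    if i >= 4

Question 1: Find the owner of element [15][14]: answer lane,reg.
r: 15->gid=7,r8=1  c: 14->c8=1,tid=3,i&1=0
L=7*4+3=31  i=1*4+1*2+0=6

31,6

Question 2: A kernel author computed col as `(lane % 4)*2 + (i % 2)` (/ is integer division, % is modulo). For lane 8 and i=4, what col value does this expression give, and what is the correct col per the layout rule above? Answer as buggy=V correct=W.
`(lane % 4)*2 + (i % 2)`[8,4]⇒0
lane 8: gr=2 (8/4), th=0 (8%4)
i=4: r=2+0=2, c=0*2+0+8=8
col: 0 vs 8

buggy=0 correct=8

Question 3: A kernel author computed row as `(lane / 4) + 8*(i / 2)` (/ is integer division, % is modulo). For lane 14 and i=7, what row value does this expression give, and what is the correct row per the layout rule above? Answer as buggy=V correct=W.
`(lane / 4) + 8*(i / 2)`[14,7]=>27
lane 14=>14/4=3, 14 mod 4=2
i=7  r:3+8=>11  c:2·2+1+8=>13
row: 27 vs 11

buggy=27 correct=11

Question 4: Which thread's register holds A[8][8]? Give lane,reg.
0,6

r: 8->gid=0,r8=1  c: 8->c8=1,tid=0,i&1=0
L=0*4+0=0  i=1*4+1*2+0=6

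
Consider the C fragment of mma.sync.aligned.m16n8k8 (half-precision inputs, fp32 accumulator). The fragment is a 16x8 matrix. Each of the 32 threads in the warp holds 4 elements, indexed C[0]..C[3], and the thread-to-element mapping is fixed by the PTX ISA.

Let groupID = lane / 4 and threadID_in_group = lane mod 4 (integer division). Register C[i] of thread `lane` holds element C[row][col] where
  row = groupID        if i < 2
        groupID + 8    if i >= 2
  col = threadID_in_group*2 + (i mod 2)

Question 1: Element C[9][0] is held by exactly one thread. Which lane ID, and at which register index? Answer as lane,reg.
4,2

r: 9->gid=1,r8=1  c: 0->tid=0,i&1=0
L=1*4+0=4  i=1*2+0=2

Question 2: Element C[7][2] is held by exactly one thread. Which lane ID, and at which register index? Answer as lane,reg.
29,0

r:7=>grp=7,rB=0  c:2=>tig=1,lo=0
L=7*4+1=29  i=0*2+0=0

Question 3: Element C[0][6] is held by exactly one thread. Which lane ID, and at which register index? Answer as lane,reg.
r=0->g=0,rb=0  c=6->t=3,b0=0
L=0*4+3=3  i=0*2+0=0

3,0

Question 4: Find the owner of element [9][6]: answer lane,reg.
r:9=>grp=1,rB=1  c:6=>tig=3,lo=0
L=1*4+3=7  i=1*2+0=2

7,2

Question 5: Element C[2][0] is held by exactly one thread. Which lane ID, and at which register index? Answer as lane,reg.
8,0

r:2=>grp=2,rB=0  c:0=>tig=0,lo=0
L=2*4+0=8  i=0*2+0=0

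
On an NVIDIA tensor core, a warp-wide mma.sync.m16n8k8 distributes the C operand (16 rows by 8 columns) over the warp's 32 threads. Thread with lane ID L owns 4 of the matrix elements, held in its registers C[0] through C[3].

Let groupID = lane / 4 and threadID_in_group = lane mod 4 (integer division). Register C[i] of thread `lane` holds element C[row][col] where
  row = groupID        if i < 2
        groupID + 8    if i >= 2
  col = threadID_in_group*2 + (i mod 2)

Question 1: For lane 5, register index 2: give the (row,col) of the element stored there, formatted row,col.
9,2

L=5=>grp=5>>2=1, tig=5&3=1
[2]=>row 1+8=9  col 1·2+0=2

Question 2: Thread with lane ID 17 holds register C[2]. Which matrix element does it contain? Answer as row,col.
lane 17→17/4=4, 17 mod 4=1
i=2  r:4+8→12  c:2·1+0→2

12,2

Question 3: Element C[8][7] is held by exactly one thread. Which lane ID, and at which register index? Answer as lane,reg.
3,3

r=8->g=0,rb=1  c=7->t=3,b0=1
L=0*4+3=3  i=1*2+1=3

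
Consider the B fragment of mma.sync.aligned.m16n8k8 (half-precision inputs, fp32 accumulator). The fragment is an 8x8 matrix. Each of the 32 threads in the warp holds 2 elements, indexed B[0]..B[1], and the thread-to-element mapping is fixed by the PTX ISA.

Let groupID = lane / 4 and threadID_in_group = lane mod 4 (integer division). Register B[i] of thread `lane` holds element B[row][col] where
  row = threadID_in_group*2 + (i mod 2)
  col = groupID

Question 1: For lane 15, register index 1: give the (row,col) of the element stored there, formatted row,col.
7,3

lane 15: gr=3 (15/4), th=3 (15%4)
i=1: r=3*2+1=7, c=gr=3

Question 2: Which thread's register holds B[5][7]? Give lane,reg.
c=7->g=7  r=5->t=2,b0=1
L=7*4+2=30  i=1=1

30,1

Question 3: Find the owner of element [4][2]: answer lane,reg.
c=2->g=2  r=4->t=2,b0=0
L=2*4+2=10  i=0=0

10,0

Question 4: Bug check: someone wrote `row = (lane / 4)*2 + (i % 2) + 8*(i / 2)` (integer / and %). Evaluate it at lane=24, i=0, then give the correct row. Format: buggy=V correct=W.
`(lane / 4)*2 + (i % 2) + 8*(i / 2)`[24,0]→12
lane 24→24/4=6, 24 mod 4=0
i=0  r:2·0+0→0  c:6
row: 12 vs 0

buggy=12 correct=0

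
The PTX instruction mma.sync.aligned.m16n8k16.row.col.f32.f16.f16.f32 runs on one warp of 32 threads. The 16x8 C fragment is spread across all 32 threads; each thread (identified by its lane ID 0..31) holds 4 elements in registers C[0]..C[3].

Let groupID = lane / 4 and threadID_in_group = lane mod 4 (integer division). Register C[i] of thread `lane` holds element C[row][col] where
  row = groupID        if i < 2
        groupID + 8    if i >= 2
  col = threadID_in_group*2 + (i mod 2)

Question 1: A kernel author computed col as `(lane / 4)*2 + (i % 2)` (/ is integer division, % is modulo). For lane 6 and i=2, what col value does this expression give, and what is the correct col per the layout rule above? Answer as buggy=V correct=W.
buggy=2 correct=4

`(lane / 4)*2 + (i % 2)`[6,2]->2
lane 6: gid=1 (6/4), tid=2 (6%4)
i=2: r=1+8=9, c=2*2+0=4
col: 2 vs 4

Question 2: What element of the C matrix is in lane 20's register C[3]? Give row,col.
13,1

lane 20⇒20/4=5, 20 mod 4=0
i=3  r:5+8⇒13  c:2·0+1⇒1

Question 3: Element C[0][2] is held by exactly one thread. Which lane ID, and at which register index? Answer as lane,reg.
r:0=>grp=0,rB=0  c:2=>tig=1,lo=0
L=0*4+1=1  i=0*2+0=0

1,0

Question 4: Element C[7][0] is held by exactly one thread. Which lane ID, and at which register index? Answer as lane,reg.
28,0

r=7->g=7,rb=0  c=0->t=0,b0=0
L=7*4+0=28  i=0*2+0=0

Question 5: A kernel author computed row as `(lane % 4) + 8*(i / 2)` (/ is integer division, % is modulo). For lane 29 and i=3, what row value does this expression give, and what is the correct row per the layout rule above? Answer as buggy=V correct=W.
buggy=9 correct=15

`(lane % 4) + 8*(i / 2)`[29,3]->9
L=29->g=29>>2=7, t=29&3=1
[3]->row 7+8=15  col 1·2+1=3
row: 9 vs 15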